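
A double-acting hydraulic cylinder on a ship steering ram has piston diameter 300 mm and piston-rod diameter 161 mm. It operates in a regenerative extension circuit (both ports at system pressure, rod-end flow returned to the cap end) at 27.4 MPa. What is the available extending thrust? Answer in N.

With equal pressure on both faces, forces on the annular region cancel; the net push is pressure × rod cross-section.
Rod cross-section A_rod = π/4 × (161 mm)² = 20360 mm^2
F = P × A_rod

F ≈ 5.58e5 N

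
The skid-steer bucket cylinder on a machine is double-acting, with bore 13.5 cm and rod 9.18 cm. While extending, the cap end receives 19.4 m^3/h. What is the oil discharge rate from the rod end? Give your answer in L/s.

Q_out ≈ 2.90 L/s

Cap-side area A_cap = π/4 × (13.5 cm)² = 143.1 cm^2
Rod-side annular area A_ann = π/4 × (13.5² − 9.18²) = 76.95 cm^2
Piston speed v = Q_in/A_cap; rod-end outflow Q_out = v × A_ann = Q_in × A_ann/A_cap.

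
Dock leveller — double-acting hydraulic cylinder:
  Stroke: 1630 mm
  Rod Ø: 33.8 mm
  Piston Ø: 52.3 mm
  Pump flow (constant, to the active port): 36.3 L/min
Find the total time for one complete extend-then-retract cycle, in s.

Cap-side area A_cap = π/4 × (52.3 mm)² = 2148 mm^2
Rod-side annular area A_ann = π/4 × (52.3² − 33.8²) = 1251 mm^2
t_ext = A_cap·L/Q = 5.788 s
t_ret = A_ann·L/Q = 3.371 s
t_cycle = t_ext + t_ret

t ≈ 9.16 s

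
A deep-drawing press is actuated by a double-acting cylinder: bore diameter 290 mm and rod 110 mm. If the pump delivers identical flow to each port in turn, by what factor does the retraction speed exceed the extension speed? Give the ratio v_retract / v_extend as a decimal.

v_ret/v_ext ≈ 1.17

Cap-side area A_cap = π/4 × (290 mm)² = 66050 mm^2
Rod-side annular area A_ann = π/4 × (290² − 110²) = 56550 mm^2
For equal Q, v ∝ 1/A, so v_ret/v_ext = A_cap/A_ann.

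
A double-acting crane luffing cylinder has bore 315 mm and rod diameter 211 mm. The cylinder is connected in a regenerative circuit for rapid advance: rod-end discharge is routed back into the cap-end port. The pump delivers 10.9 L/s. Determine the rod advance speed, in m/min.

In regeneration the rod-end outflow joins the pump flow into the cap end, so the net volume the pump must supply per unit advance equals the rod cross-section area.
Rod cross-section A_rod = π/4 × (211 mm)² = 34970 mm^2
v = Q_pump / A_rod

v ≈ 18.7 m/min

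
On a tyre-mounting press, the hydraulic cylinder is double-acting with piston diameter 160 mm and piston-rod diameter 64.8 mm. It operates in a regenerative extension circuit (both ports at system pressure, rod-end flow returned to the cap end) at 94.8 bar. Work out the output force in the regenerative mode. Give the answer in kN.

F ≈ 31.3 kN

With equal pressure on both faces, forces on the annular region cancel; the net push is pressure × rod cross-section.
Rod cross-section A_rod = π/4 × (64.8 mm)² = 3298 mm^2
F = P × A_rod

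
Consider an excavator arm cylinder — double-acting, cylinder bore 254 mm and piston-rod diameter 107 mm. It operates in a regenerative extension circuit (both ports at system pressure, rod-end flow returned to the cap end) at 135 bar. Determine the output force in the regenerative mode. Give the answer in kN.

F ≈ 121 kN

With equal pressure on both faces, forces on the annular region cancel; the net push is pressure × rod cross-section.
Rod cross-section A_rod = π/4 × (107 mm)² = 8992 mm^2
F = P × A_rod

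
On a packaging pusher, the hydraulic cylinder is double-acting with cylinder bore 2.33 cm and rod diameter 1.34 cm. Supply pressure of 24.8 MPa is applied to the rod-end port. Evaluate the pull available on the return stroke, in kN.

Rod-side annular area A_ann = π/4 × (2.33² − 1.34²) = 2.854 cm^2
On retraction the pressure acts on the annular area (bore minus rod).
F = P × A_ann

F ≈ 7.08 kN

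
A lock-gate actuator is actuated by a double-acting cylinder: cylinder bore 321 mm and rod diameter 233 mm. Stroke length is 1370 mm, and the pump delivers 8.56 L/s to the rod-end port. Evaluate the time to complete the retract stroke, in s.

Rod-side annular area A_ann = π/4 × (321² − 233²) = 38290 mm^2
Swept volume V = A × L; t = V / Q = A·L / Q

t ≈ 6.13 s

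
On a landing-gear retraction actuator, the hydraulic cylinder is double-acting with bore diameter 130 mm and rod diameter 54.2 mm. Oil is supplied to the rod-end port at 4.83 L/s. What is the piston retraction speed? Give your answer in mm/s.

Rod-side annular area A_ann = π/4 × (130² − 54.2²) = 10970 mm^2
Flow into the rod-end port fills the annular volume.
v = Q / A

v ≈ 440 mm/s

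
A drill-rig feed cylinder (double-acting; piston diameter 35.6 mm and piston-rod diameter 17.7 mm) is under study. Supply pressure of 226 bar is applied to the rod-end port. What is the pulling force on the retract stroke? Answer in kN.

F ≈ 16.9 kN

Rod-side annular area A_ann = π/4 × (35.6² − 17.7²) = 749.3 mm^2
On retraction the pressure acts on the annular area (bore minus rod).
F = P × A_ann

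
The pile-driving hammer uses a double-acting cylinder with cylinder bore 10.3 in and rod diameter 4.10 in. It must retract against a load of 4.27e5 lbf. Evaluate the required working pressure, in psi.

Rod-side annular area A_ann = π/4 × (10.3² − 4.10²) = 70.12 in^2
Retraction: pressure acts on the annular area.
P = F / A = 4.27e5 lbf / A

P ≈ 6090 psi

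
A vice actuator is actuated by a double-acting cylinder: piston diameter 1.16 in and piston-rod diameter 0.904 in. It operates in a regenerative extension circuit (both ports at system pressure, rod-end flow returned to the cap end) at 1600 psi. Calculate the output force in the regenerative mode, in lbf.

F ≈ 1030 lbf

With equal pressure on both faces, forces on the annular region cancel; the net push is pressure × rod cross-section.
Rod cross-section A_rod = π/4 × (0.904 in)² = 0.6418 in^2
F = P × A_rod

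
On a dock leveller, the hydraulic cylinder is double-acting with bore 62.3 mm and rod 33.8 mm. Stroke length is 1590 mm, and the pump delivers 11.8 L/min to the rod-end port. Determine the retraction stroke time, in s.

t ≈ 17.4 s

Rod-side annular area A_ann = π/4 × (62.3² − 33.8²) = 2151 mm^2
Swept volume V = A × L; t = V / Q = A·L / Q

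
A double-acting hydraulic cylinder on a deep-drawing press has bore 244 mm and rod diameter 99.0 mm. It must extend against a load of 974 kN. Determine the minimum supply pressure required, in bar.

P ≈ 208 bar

Cap-side area A_cap = π/4 × (244 mm)² = 46760 mm^2
P = F / A = 974 kN / A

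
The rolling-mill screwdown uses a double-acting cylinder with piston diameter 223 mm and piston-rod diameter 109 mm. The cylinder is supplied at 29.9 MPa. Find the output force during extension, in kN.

F ≈ 1170 kN

Cap-side area A_cap = π/4 × (223 mm)² = 39060 mm^2
F = P × A_cap = 29.9 MPa × A_cap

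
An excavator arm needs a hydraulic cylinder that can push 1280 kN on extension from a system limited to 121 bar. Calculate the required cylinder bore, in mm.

Extension force acts on the full piston face: F = P × (π/4)D².
D = √(4F / (πP)) = √(4 × 1280 kN / (π × 121 bar))

D ≈ 367 mm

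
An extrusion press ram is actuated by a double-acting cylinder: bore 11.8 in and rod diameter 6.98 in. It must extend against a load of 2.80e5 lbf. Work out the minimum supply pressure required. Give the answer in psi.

Cap-side area A_cap = π/4 × (11.8 in)² = 109.4 in^2
P = F / A = 2.80e5 lbf / A

P ≈ 2560 psi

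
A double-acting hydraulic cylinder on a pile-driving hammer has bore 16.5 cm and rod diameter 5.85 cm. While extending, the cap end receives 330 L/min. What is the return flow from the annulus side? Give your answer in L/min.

Q_out ≈ 289 L/min

Cap-side area A_cap = π/4 × (16.5 cm)² = 213.8 cm^2
Rod-side annular area A_ann = π/4 × (16.5² − 5.85²) = 186.9 cm^2
Piston speed v = Q_in/A_cap; rod-end outflow Q_out = v × A_ann = Q_in × A_ann/A_cap.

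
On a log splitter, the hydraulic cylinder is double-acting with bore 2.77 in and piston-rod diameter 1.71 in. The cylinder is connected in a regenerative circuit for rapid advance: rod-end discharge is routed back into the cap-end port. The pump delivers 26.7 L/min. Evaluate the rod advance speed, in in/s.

v ≈ 11.8 in/s

In regeneration the rod-end outflow joins the pump flow into the cap end, so the net volume the pump must supply per unit advance equals the rod cross-section area.
Rod cross-section A_rod = π/4 × (1.71 in)² = 2.297 in^2
v = Q_pump / A_rod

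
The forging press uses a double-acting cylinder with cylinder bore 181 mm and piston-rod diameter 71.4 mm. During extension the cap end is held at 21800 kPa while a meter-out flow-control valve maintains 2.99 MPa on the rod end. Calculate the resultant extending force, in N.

F ≈ 4.96e5 N

Cap-side area A_cap = π/4 × (181 mm)² = 25730 mm^2
Rod-side annular area A_ann = π/4 × (181² − 71.4²) = 21730 mm^2
Net thrust = P_cap·A_cap − P_rod·A_ann = 5.609e5 N − 64960 N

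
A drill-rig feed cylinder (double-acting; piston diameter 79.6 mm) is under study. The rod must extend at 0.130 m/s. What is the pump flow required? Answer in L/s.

Cap-side area A_cap = π/4 × (79.6 mm)² = 4976 mm^2
Q = A × v

Q ≈ 0.647 L/s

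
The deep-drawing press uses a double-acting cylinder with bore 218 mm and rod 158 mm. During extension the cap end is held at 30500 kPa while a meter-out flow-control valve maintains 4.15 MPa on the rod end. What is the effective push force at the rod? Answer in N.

F ≈ 1.06e6 N

Cap-side area A_cap = π/4 × (218 mm)² = 37330 mm^2
Rod-side annular area A_ann = π/4 × (218² − 158²) = 17720 mm^2
Net thrust = P_cap·A_cap − P_rod·A_ann = 1.138e6 N − 73530 N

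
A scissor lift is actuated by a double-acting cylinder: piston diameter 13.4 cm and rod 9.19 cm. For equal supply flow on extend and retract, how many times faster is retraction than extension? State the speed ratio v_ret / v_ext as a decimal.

Cap-side area A_cap = π/4 × (13.4 cm)² = 141.0 cm^2
Rod-side annular area A_ann = π/4 × (13.4² − 9.19²) = 74.69 cm^2
For equal Q, v ∝ 1/A, so v_ret/v_ext = A_cap/A_ann.

v_ret/v_ext ≈ 1.89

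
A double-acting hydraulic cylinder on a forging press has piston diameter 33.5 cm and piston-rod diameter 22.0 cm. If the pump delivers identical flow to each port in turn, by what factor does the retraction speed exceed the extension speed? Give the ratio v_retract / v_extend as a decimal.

Cap-side area A_cap = π/4 × (33.5 cm)² = 881.4 cm^2
Rod-side annular area A_ann = π/4 × (33.5² − 22.0²) = 501.3 cm^2
For equal Q, v ∝ 1/A, so v_ret/v_ext = A_cap/A_ann.

v_ret/v_ext ≈ 1.76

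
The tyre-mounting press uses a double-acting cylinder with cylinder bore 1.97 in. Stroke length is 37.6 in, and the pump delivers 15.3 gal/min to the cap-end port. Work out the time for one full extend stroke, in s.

Cap-side area A_cap = π/4 × (1.97 in)² = 3.048 in^2
Swept volume V = A × L; t = V / Q = A·L / Q

t ≈ 1.95 s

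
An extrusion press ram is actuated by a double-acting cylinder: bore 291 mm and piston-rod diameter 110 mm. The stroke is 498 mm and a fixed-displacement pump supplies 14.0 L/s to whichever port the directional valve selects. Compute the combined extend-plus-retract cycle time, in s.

Cap-side area A_cap = π/4 × (291 mm)² = 66510 mm^2
Rod-side annular area A_ann = π/4 × (291² − 110²) = 57000 mm^2
t_ext = A_cap·L/Q = 2.366 s
t_ret = A_ann·L/Q = 2.028 s
t_cycle = t_ext + t_ret

t ≈ 4.39 s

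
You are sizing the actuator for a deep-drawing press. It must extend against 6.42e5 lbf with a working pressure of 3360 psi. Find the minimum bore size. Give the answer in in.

D ≈ 15.6 in

Extension force acts on the full piston face: F = P × (π/4)D².
D = √(4F / (πP)) = √(4 × 6.42e5 lbf / (π × 3360 psi))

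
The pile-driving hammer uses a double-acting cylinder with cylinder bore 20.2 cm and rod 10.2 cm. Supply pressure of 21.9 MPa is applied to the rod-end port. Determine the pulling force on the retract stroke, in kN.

F ≈ 523 kN

Rod-side annular area A_ann = π/4 × (20.2² − 10.2²) = 238.8 cm^2
On retraction the pressure acts on the annular area (bore minus rod).
F = P × A_ann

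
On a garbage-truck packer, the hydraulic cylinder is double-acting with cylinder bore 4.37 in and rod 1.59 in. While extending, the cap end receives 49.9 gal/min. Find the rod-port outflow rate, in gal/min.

Cap-side area A_cap = π/4 × (4.37 in)² = 15.00 in^2
Rod-side annular area A_ann = π/4 × (4.37² − 1.59²) = 13.01 in^2
Piston speed v = Q_in/A_cap; rod-end outflow Q_out = v × A_ann = Q_in × A_ann/A_cap.

Q_out ≈ 43.3 gal/min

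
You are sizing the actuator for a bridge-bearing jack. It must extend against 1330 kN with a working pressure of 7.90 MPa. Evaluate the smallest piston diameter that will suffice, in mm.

D ≈ 463 mm

Extension force acts on the full piston face: F = P × (π/4)D².
D = √(4F / (πP)) = √(4 × 1330 kN / (π × 7.90 MPa))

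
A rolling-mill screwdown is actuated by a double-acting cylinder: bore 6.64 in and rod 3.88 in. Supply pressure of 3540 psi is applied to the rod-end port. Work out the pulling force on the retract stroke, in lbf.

Rod-side annular area A_ann = π/4 × (6.64² − 3.88²) = 22.80 in^2
On retraction the pressure acts on the annular area (bore minus rod).
F = P × A_ann

F ≈ 80700 lbf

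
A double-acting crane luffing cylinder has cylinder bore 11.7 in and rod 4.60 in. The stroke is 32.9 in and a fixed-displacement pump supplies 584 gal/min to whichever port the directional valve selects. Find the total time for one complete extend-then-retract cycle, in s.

t ≈ 2.90 s

Cap-side area A_cap = π/4 × (11.7 in)² = 107.5 in^2
Rod-side annular area A_ann = π/4 × (11.7² − 4.60²) = 90.89 in^2
t_ext = A_cap·L/Q = 1.573 s
t_ret = A_ann·L/Q = 1.330 s
t_cycle = t_ext + t_ret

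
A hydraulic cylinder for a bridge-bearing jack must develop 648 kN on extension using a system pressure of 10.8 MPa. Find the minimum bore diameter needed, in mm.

D ≈ 276 mm

Extension force acts on the full piston face: F = P × (π/4)D².
D = √(4F / (πP)) = √(4 × 648 kN / (π × 10.8 MPa))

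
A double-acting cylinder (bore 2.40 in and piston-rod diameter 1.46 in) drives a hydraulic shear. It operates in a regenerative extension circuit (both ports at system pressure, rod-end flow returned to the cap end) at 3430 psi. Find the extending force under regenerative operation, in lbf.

F ≈ 5740 lbf

With equal pressure on both faces, forces on the annular region cancel; the net push is pressure × rod cross-section.
Rod cross-section A_rod = π/4 × (1.46 in)² = 1.674 in^2
F = P × A_rod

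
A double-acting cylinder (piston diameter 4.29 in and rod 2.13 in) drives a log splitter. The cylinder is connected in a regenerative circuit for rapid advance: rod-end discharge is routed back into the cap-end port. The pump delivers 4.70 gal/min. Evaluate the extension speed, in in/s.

In regeneration the rod-end outflow joins the pump flow into the cap end, so the net volume the pump must supply per unit advance equals the rod cross-section area.
Rod cross-section A_rod = π/4 × (2.13 in)² = 3.563 in^2
v = Q_pump / A_rod

v ≈ 5.08 in/s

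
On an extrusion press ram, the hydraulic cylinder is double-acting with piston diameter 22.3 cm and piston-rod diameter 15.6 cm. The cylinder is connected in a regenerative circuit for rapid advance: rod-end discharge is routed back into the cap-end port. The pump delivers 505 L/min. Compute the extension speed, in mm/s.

v ≈ 440 mm/s

In regeneration the rod-end outflow joins the pump flow into the cap end, so the net volume the pump must supply per unit advance equals the rod cross-section area.
Rod cross-section A_rod = π/4 × (15.6 cm)² = 191.1 cm^2
v = Q_pump / A_rod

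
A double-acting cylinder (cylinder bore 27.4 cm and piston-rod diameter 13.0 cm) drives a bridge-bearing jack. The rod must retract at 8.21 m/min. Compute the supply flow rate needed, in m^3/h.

Rod-side annular area A_ann = π/4 × (27.4² − 13.0²) = 456.9 cm^2
Q = A × v

Q ≈ 22.5 m^3/h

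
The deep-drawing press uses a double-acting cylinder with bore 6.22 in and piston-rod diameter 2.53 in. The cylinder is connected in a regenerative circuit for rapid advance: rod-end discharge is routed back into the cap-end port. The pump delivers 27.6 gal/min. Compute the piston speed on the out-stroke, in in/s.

In regeneration the rod-end outflow joins the pump flow into the cap end, so the net volume the pump must supply per unit advance equals the rod cross-section area.
Rod cross-section A_rod = π/4 × (2.53 in)² = 5.027 in^2
v = Q_pump / A_rod

v ≈ 21.1 in/s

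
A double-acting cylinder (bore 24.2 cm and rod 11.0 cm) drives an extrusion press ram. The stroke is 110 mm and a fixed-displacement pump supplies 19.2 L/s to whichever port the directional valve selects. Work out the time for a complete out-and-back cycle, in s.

Cap-side area A_cap = π/4 × (24.2 cm)² = 460.0 cm^2
Rod-side annular area A_ann = π/4 × (24.2² − 11.0²) = 364.9 cm^2
t_ext = A_cap·L/Q = 0.2635 s
t_ret = A_ann·L/Q = 0.2091 s
t_cycle = t_ext + t_ret

t ≈ 0.473 s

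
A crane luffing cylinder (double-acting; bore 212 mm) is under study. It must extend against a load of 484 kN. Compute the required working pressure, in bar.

P ≈ 137 bar

Cap-side area A_cap = π/4 × (212 mm)² = 35300 mm^2
P = F / A = 484 kN / A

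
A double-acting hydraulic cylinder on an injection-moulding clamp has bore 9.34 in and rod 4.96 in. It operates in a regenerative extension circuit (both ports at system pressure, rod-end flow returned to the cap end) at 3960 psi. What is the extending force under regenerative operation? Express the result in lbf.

With equal pressure on both faces, forces on the annular region cancel; the net push is pressure × rod cross-section.
Rod cross-section A_rod = π/4 × (4.96 in)² = 19.32 in^2
F = P × A_rod

F ≈ 76500 lbf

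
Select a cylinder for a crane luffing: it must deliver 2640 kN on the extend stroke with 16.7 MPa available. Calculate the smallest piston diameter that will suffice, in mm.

Extension force acts on the full piston face: F = P × (π/4)D².
D = √(4F / (πP)) = √(4 × 2640 kN / (π × 16.7 MPa))

D ≈ 449 mm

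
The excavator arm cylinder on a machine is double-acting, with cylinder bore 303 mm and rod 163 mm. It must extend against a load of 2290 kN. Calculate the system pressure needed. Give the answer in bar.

Cap-side area A_cap = π/4 × (303 mm)² = 72110 mm^2
P = F / A = 2290 kN / A

P ≈ 318 bar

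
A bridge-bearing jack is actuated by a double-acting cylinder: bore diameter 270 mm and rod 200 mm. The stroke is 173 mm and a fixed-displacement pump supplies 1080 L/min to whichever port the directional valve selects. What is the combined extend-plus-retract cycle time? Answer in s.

t ≈ 0.799 s

Cap-side area A_cap = π/4 × (270 mm)² = 57260 mm^2
Rod-side annular area A_ann = π/4 × (270² − 200²) = 25840 mm^2
t_ext = A_cap·L/Q = 0.5503 s
t_ret = A_ann·L/Q = 0.2483 s
t_cycle = t_ext + t_ret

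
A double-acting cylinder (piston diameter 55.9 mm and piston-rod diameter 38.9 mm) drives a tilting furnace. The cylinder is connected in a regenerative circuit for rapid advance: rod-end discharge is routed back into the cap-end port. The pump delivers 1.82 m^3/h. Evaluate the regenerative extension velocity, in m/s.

v ≈ 0.425 m/s

In regeneration the rod-end outflow joins the pump flow into the cap end, so the net volume the pump must supply per unit advance equals the rod cross-section area.
Rod cross-section A_rod = π/4 × (38.9 mm)² = 1188 mm^2
v = Q_pump / A_rod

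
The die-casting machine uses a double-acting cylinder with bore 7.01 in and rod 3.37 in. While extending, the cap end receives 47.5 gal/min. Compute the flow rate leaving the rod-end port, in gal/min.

Q_out ≈ 36.5 gal/min

Cap-side area A_cap = π/4 × (7.01 in)² = 38.59 in^2
Rod-side annular area A_ann = π/4 × (7.01² − 3.37²) = 29.67 in^2
Piston speed v = Q_in/A_cap; rod-end outflow Q_out = v × A_ann = Q_in × A_ann/A_cap.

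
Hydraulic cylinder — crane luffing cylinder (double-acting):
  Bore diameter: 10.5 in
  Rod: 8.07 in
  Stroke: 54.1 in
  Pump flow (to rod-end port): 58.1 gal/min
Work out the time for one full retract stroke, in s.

t ≈ 8.57 s

Rod-side annular area A_ann = π/4 × (10.5² − 8.07²) = 35.44 in^2
Swept volume V = A × L; t = V / Q = A·L / Q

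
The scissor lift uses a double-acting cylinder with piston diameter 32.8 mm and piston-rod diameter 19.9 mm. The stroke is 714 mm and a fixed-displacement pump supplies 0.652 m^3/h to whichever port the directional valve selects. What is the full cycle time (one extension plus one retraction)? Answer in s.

Cap-side area A_cap = π/4 × (32.8 mm)² = 845.0 mm^2
Rod-side annular area A_ann = π/4 × (32.8² − 19.9²) = 533.9 mm^2
t_ext = A_cap·L/Q = 3.331 s
t_ret = A_ann·L/Q = 2.105 s
t_cycle = t_ext + t_ret

t ≈ 5.44 s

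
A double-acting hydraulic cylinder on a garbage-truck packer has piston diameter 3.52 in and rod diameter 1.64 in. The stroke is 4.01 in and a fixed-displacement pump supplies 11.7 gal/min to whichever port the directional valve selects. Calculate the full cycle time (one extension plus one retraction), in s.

t ≈ 1.54 s

Cap-side area A_cap = π/4 × (3.52 in)² = 9.731 in^2
Rod-side annular area A_ann = π/4 × (3.52² − 1.64²) = 7.619 in^2
t_ext = A_cap·L/Q = 0.8663 s
t_ret = A_ann·L/Q = 0.6783 s
t_cycle = t_ext + t_ret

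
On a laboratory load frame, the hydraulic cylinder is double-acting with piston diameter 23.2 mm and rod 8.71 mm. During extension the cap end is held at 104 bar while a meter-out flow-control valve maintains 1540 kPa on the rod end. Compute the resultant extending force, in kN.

Cap-side area A_cap = π/4 × (23.2 mm)² = 422.7 mm^2
Rod-side annular area A_ann = π/4 × (23.2² − 8.71²) = 363.1 mm^2
Net thrust = P_cap·A_cap − P_rod·A_ann = 4.396 kN − 0.5592 kN

F ≈ 3.84 kN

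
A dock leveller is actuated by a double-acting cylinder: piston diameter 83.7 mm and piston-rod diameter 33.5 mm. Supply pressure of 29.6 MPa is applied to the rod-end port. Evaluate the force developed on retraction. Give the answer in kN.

F ≈ 137 kN

Rod-side annular area A_ann = π/4 × (83.7² − 33.5²) = 4621 mm^2
On retraction the pressure acts on the annular area (bore minus rod).
F = P × A_ann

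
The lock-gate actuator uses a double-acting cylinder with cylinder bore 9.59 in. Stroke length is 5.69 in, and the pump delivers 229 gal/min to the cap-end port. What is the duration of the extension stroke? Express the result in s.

t ≈ 0.466 s

Cap-side area A_cap = π/4 × (9.59 in)² = 72.23 in^2
Swept volume V = A × L; t = V / Q = A·L / Q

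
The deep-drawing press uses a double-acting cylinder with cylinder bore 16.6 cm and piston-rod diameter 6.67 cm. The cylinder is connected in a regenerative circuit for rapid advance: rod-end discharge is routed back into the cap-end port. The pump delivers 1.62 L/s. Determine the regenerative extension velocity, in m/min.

v ≈ 27.8 m/min

In regeneration the rod-end outflow joins the pump flow into the cap end, so the net volume the pump must supply per unit advance equals the rod cross-section area.
Rod cross-section A_rod = π/4 × (6.67 cm)² = 34.94 cm^2
v = Q_pump / A_rod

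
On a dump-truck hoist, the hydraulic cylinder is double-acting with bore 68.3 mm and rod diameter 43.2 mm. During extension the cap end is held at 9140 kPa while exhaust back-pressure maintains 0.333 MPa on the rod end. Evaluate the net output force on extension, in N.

F ≈ 32800 N

Cap-side area A_cap = π/4 × (68.3 mm)² = 3664 mm^2
Rod-side annular area A_ann = π/4 × (68.3² − 43.2²) = 2198 mm^2
Net thrust = P_cap·A_cap − P_rod·A_ann = 33490 N − 732.0 N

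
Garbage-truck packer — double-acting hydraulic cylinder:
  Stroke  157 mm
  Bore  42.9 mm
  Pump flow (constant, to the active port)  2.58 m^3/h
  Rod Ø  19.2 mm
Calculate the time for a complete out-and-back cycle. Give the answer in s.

Cap-side area A_cap = π/4 × (42.9 mm)² = 1445 mm^2
Rod-side annular area A_ann = π/4 × (42.9² − 19.2²) = 1156 mm^2
t_ext = A_cap·L/Q = 0.3167 s
t_ret = A_ann·L/Q = 0.2532 s
t_cycle = t_ext + t_ret

t ≈ 0.570 s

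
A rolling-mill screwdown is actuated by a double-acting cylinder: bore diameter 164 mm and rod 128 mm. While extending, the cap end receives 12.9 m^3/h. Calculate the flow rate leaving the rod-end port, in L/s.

Q_out ≈ 1.40 L/s

Cap-side area A_cap = π/4 × (164 mm)² = 21120 mm^2
Rod-side annular area A_ann = π/4 × (164² − 128²) = 8256 mm^2
Piston speed v = Q_in/A_cap; rod-end outflow Q_out = v × A_ann = Q_in × A_ann/A_cap.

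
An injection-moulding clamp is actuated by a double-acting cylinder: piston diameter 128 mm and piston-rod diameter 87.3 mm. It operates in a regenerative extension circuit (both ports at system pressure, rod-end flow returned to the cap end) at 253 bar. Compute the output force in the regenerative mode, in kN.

With equal pressure on both faces, forces on the annular region cancel; the net push is pressure × rod cross-section.
Rod cross-section A_rod = π/4 × (87.3 mm)² = 5986 mm^2
F = P × A_rod

F ≈ 151 kN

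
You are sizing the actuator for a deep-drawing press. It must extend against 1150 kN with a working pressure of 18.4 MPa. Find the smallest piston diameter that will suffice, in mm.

Extension force acts on the full piston face: F = P × (π/4)D².
D = √(4F / (πP)) = √(4 × 1150 kN / (π × 18.4 MPa))

D ≈ 282 mm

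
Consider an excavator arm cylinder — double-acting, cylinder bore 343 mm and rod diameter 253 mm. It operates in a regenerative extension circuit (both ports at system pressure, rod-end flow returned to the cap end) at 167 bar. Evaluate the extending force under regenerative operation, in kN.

F ≈ 840 kN

With equal pressure on both faces, forces on the annular region cancel; the net push is pressure × rod cross-section.
Rod cross-section A_rod = π/4 × (253 mm)² = 50270 mm^2
F = P × A_rod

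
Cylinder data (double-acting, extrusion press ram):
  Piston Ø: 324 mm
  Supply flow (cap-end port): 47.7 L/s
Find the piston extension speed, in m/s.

Cap-side area A_cap = π/4 × (324 mm)² = 82450 mm^2
v = Q / A

v ≈ 0.579 m/s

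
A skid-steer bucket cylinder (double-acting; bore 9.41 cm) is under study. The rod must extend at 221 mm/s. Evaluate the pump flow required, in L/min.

Cap-side area A_cap = π/4 × (9.41 cm)² = 69.55 cm^2
Q = A × v

Q ≈ 92.2 L/min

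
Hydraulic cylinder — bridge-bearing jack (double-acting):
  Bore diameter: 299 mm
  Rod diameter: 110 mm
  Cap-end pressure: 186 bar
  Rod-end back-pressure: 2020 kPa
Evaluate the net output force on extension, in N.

Cap-side area A_cap = π/4 × (299 mm)² = 70220 mm^2
Rod-side annular area A_ann = π/4 × (299² − 110²) = 60710 mm^2
Net thrust = P_cap·A_cap − P_rod·A_ann = 1.306e6 N − 1.226e5 N

F ≈ 1.18e6 N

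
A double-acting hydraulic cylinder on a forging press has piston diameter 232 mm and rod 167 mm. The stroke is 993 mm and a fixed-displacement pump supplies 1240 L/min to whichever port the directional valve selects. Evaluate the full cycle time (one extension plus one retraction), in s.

t ≈ 3.01 s

Cap-side area A_cap = π/4 × (232 mm)² = 42270 mm^2
Rod-side annular area A_ann = π/4 × (232² − 167²) = 20370 mm^2
t_ext = A_cap·L/Q = 2.031 s
t_ret = A_ann·L/Q = 0.9787 s
t_cycle = t_ext + t_ret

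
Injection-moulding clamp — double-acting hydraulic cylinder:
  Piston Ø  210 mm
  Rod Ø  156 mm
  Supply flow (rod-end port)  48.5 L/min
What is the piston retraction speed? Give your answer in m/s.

Rod-side annular area A_ann = π/4 × (210² − 156²) = 15520 mm^2
Flow into the rod-end port fills the annular volume.
v = Q / A

v ≈ 0.0521 m/s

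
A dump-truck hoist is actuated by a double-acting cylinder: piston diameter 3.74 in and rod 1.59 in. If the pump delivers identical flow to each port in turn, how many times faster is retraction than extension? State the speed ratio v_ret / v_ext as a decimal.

Cap-side area A_cap = π/4 × (3.74 in)² = 10.99 in^2
Rod-side annular area A_ann = π/4 × (3.74² − 1.59²) = 9.000 in^2
For equal Q, v ∝ 1/A, so v_ret/v_ext = A_cap/A_ann.

v_ret/v_ext ≈ 1.22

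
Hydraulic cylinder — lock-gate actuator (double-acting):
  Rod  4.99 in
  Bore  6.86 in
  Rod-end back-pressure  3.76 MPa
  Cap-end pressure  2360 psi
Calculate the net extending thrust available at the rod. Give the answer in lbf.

F ≈ 77700 lbf

Cap-side area A_cap = π/4 × (6.86 in)² = 36.96 in^2
Rod-side annular area A_ann = π/4 × (6.86² − 4.99²) = 17.40 in^2
Net thrust = P_cap·A_cap − P_rod·A_ann = 87230 lbf − 9491 lbf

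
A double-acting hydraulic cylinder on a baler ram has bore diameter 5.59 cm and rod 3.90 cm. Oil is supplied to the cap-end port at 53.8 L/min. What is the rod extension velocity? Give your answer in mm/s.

Cap-side area A_cap = π/4 × (5.59 cm)² = 24.54 cm^2
v = Q / A

v ≈ 365 mm/s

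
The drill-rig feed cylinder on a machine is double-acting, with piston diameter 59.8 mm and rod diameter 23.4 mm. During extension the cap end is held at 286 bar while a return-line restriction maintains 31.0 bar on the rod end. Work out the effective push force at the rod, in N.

F ≈ 73000 N

Cap-side area A_cap = π/4 × (59.8 mm)² = 2809 mm^2
Rod-side annular area A_ann = π/4 × (59.8² − 23.4²) = 2379 mm^2
Net thrust = P_cap·A_cap − P_rod·A_ann = 80330 N − 7374 N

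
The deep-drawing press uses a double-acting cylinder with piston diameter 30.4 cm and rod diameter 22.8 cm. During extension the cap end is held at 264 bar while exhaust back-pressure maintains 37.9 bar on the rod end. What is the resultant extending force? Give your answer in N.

F ≈ 1.80e6 N

Cap-side area A_cap = π/4 × (30.4 cm)² = 725.8 cm^2
Rod-side annular area A_ann = π/4 × (30.4² − 22.8²) = 317.6 cm^2
Net thrust = P_cap·A_cap − P_rod·A_ann = 1.916e6 N − 1.204e5 N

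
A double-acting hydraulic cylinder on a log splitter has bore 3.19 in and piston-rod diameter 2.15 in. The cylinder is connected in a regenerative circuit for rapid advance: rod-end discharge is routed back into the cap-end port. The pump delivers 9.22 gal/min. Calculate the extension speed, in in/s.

v ≈ 9.78 in/s

In regeneration the rod-end outflow joins the pump flow into the cap end, so the net volume the pump must supply per unit advance equals the rod cross-section area.
Rod cross-section A_rod = π/4 × (2.15 in)² = 3.631 in^2
v = Q_pump / A_rod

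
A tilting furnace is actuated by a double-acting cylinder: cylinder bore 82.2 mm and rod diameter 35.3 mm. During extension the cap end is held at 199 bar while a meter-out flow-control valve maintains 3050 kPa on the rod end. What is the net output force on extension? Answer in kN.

Cap-side area A_cap = π/4 × (82.2 mm)² = 5307 mm^2
Rod-side annular area A_ann = π/4 × (82.2² − 35.3²) = 4328 mm^2
Net thrust = P_cap·A_cap − P_rod·A_ann = 105.6 kN − 13.20 kN

F ≈ 92.4 kN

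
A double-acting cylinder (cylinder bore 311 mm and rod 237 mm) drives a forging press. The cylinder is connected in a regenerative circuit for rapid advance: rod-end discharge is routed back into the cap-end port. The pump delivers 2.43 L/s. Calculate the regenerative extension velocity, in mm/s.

v ≈ 55.1 mm/s

In regeneration the rod-end outflow joins the pump flow into the cap end, so the net volume the pump must supply per unit advance equals the rod cross-section area.
Rod cross-section A_rod = π/4 × (237 mm)² = 44120 mm^2
v = Q_pump / A_rod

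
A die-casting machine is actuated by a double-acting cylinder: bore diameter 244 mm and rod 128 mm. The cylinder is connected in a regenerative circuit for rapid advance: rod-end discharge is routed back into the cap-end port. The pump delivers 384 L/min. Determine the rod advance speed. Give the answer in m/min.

v ≈ 29.8 m/min

In regeneration the rod-end outflow joins the pump flow into the cap end, so the net volume the pump must supply per unit advance equals the rod cross-section area.
Rod cross-section A_rod = π/4 × (128 mm)² = 12870 mm^2
v = Q_pump / A_rod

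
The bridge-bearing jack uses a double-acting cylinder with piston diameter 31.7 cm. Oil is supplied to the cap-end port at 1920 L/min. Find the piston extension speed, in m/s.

Cap-side area A_cap = π/4 × (31.7 cm)² = 789.2 cm^2
v = Q / A

v ≈ 0.405 m/s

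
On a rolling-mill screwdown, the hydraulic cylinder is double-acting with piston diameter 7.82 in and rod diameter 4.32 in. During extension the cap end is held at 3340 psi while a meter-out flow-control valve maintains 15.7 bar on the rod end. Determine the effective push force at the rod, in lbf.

F ≈ 1.53e5 lbf

Cap-side area A_cap = π/4 × (7.82 in)² = 48.03 in^2
Rod-side annular area A_ann = π/4 × (7.82² − 4.32²) = 33.37 in^2
Net thrust = P_cap·A_cap − P_rod·A_ann = 1.604e5 lbf − 7599 lbf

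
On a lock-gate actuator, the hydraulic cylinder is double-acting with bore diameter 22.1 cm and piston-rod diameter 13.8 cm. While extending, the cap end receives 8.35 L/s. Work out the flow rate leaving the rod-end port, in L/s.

Cap-side area A_cap = π/4 × (22.1 cm)² = 383.6 cm^2
Rod-side annular area A_ann = π/4 × (22.1² − 13.8²) = 234.0 cm^2
Piston speed v = Q_in/A_cap; rod-end outflow Q_out = v × A_ann = Q_in × A_ann/A_cap.

Q_out ≈ 5.09 L/s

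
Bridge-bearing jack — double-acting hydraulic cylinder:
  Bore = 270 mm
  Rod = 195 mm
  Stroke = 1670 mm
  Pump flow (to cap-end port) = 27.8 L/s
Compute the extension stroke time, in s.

Cap-side area A_cap = π/4 × (270 mm)² = 57260 mm^2
Swept volume V = A × L; t = V / Q = A·L / Q

t ≈ 3.44 s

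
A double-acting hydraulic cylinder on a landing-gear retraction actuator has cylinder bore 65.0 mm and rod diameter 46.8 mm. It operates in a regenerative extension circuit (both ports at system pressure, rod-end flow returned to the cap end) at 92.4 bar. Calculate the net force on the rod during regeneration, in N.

F ≈ 15900 N

With equal pressure on both faces, forces on the annular region cancel; the net push is pressure × rod cross-section.
Rod cross-section A_rod = π/4 × (46.8 mm)² = 1720 mm^2
F = P × A_rod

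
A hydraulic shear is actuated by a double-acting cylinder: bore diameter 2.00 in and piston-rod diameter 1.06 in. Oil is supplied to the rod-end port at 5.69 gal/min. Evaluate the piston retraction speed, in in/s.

v ≈ 9.70 in/s

Rod-side annular area A_ann = π/4 × (2.00² − 1.06²) = 2.259 in^2
Flow into the rod-end port fills the annular volume.
v = Q / A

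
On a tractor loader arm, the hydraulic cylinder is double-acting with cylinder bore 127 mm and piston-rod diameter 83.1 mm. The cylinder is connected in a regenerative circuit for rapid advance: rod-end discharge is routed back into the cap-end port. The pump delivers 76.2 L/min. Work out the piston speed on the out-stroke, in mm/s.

In regeneration the rod-end outflow joins the pump flow into the cap end, so the net volume the pump must supply per unit advance equals the rod cross-section area.
Rod cross-section A_rod = π/4 × (83.1 mm)² = 5424 mm^2
v = Q_pump / A_rod

v ≈ 234 mm/s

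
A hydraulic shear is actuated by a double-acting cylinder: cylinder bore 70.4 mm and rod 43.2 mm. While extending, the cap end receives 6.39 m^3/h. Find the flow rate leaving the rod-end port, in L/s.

Q_out ≈ 1.11 L/s

Cap-side area A_cap = π/4 × (70.4 mm)² = 3893 mm^2
Rod-side annular area A_ann = π/4 × (70.4² − 43.2²) = 2427 mm^2
Piston speed v = Q_in/A_cap; rod-end outflow Q_out = v × A_ann = Q_in × A_ann/A_cap.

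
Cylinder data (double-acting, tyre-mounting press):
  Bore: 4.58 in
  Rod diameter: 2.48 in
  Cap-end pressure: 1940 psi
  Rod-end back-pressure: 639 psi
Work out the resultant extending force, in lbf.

Cap-side area A_cap = π/4 × (4.58 in)² = 16.47 in^2
Rod-side annular area A_ann = π/4 × (4.58² − 2.48²) = 11.64 in^2
Net thrust = P_cap·A_cap − P_rod·A_ann = 31960 lbf − 7441 lbf

F ≈ 24500 lbf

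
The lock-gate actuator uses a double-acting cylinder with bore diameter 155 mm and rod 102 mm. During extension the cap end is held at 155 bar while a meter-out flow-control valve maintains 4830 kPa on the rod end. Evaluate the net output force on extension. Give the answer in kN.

Cap-side area A_cap = π/4 × (155 mm)² = 18870 mm^2
Rod-side annular area A_ann = π/4 × (155² − 102²) = 10700 mm^2
Net thrust = P_cap·A_cap − P_rod·A_ann = 292.5 kN − 51.67 kN

F ≈ 241 kN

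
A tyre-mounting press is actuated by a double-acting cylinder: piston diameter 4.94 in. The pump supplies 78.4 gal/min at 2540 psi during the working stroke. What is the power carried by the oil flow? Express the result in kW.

Hydraulic power = P × Q

W ≈ 86.6 kW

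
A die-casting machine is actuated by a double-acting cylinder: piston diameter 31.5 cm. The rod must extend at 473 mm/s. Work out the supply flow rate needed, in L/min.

Cap-side area A_cap = π/4 × (31.5 cm)² = 779.3 cm^2
Q = A × v

Q ≈ 2210 L/min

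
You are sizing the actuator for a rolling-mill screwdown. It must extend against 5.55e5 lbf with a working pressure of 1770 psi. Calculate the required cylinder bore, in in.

Extension force acts on the full piston face: F = P × (π/4)D².
D = √(4F / (πP)) = √(4 × 5.55e5 lbf / (π × 1770 psi))

D ≈ 20.0 in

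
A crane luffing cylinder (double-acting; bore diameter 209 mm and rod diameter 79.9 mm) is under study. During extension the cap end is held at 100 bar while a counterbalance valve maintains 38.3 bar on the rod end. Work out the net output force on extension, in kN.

F ≈ 231 kN

Cap-side area A_cap = π/4 × (209 mm)² = 34310 mm^2
Rod-side annular area A_ann = π/4 × (209² − 79.9²) = 29290 mm^2
Net thrust = P_cap·A_cap − P_rod·A_ann = 343.1 kN − 112.2 kN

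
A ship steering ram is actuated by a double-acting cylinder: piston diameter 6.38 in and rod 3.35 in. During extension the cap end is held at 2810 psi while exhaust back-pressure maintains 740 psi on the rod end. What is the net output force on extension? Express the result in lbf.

F ≈ 72700 lbf

Cap-side area A_cap = π/4 × (6.38 in)² = 31.97 in^2
Rod-side annular area A_ann = π/4 × (6.38² − 3.35²) = 23.16 in^2
Net thrust = P_cap·A_cap − P_rod·A_ann = 89830 lbf − 17130 lbf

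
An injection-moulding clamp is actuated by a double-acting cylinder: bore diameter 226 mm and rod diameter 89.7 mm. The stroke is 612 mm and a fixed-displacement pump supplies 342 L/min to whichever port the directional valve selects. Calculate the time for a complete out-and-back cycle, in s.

Cap-side area A_cap = π/4 × (226 mm)² = 40110 mm^2
Rod-side annular area A_ann = π/4 × (226² − 89.7²) = 33800 mm^2
t_ext = A_cap·L/Q = 4.307 s
t_ret = A_ann·L/Q = 3.629 s
t_cycle = t_ext + t_ret

t ≈ 7.94 s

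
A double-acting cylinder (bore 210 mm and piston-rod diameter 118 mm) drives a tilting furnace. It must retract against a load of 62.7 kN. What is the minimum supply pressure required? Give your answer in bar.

Rod-side annular area A_ann = π/4 × (210² − 118²) = 23700 mm^2
Retraction: pressure acts on the annular area.
P = F / A = 62.7 kN / A

P ≈ 26.5 bar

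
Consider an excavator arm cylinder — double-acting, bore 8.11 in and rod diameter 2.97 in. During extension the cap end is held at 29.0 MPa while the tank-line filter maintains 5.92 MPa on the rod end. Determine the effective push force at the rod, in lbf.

Cap-side area A_cap = π/4 × (8.11 in)² = 51.66 in^2
Rod-side annular area A_ann = π/4 × (8.11² − 2.97²) = 44.73 in^2
Net thrust = P_cap·A_cap − P_rod·A_ann = 2.173e5 lbf − 38410 lbf

F ≈ 1.79e5 lbf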